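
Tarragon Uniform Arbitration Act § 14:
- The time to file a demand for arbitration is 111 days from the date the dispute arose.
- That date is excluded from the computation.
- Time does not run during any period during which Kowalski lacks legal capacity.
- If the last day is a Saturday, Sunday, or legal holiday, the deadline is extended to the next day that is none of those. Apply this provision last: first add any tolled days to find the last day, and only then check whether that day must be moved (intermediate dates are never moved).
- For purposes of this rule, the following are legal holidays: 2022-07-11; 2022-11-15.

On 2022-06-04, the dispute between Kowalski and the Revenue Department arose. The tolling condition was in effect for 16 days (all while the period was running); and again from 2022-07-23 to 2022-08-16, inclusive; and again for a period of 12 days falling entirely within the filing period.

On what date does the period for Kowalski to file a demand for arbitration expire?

111 days after 2022-06-04 is September 23, 2022.
Tolling adds 16 days: September 23, 2022 + 16 days = October 9, 2022.
From July 23, 2022 through August 16, 2022 inclusive is 25 days; tolling adds 25 days: October 9, 2022 + 25 days = November 3, 2022.
Tolling adds 12 days: November 3, 2022 + 12 days = November 15, 2022.
November 15, 2022 is a listed holiday. The next qualifying day is November 16, 2022.

November 16, 2022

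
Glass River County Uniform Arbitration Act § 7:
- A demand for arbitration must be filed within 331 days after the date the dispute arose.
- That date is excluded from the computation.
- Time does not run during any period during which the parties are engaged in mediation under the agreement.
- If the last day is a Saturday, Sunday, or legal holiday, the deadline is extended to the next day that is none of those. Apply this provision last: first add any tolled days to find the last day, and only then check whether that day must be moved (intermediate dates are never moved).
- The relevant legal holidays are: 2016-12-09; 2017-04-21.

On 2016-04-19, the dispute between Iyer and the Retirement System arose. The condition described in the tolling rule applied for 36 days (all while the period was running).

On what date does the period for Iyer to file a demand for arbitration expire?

331 days after 2016-04-19 is March 16, 2017.
Tolling adds 36 days: March 16, 2017 + 36 days = April 21, 2017.
April 21, 2017 is a listed holiday; April 22, 2017 is Saturday; April 23, 2017 is Sunday. The next qualifying day is April 24, 2017.

April 24, 2017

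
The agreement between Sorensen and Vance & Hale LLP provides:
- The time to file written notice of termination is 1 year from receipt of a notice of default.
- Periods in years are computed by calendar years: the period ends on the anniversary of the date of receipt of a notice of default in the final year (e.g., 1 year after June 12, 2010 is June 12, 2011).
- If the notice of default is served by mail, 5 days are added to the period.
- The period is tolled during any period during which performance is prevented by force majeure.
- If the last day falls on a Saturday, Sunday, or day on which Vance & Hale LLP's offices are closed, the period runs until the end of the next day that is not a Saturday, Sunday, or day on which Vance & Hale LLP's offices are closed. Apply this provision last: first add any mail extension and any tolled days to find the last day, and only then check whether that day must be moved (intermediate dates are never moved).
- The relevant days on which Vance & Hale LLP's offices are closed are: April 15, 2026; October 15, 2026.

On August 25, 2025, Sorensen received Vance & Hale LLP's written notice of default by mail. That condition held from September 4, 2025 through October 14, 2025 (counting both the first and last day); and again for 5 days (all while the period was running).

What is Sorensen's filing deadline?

October 16, 2026

1 year after August 25, 2025 is August 25, 2026.
Service was by mail, adding 5 days: August 25, 2026 + 5 days = August 30, 2026.
From September 4, 2025 through October 14, 2025 inclusive is 41 days; tolling adds 41 days: August 30, 2026 + 41 days = October 10, 2026.
Tolling adds 5 days: October 10, 2026 + 5 days = October 15, 2026.
October 15, 2026 is a listed holiday. The next qualifying day is October 16, 2026.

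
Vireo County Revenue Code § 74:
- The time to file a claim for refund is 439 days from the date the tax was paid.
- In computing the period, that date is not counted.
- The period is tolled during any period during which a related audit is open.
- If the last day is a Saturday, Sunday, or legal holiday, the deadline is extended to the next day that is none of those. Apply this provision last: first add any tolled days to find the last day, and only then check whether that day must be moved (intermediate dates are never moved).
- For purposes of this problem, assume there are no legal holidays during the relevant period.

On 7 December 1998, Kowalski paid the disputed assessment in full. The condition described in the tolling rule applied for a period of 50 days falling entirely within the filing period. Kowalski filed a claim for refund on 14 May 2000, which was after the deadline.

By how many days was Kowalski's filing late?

34 days

439 days after 7 December 1998 is February 19, 2000.
Tolling adds 50 days: February 19, 2000 + 50 days = April 9, 2000.
April 9, 2000 is Sunday. The next qualifying day is April 10, 2000.
The deadline is April 10, 2000; from April 10, 2000 to May 14, 2000 is 34 days.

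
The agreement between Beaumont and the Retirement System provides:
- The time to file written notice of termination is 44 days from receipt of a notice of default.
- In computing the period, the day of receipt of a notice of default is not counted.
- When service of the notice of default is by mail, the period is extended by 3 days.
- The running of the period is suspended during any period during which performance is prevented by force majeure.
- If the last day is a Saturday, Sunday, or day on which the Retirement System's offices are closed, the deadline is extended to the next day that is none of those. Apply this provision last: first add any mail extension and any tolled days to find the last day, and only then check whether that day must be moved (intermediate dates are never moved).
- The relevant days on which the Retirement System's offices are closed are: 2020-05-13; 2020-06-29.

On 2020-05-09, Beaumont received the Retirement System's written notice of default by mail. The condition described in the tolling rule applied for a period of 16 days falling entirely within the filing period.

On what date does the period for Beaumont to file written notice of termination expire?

July 13, 2020

44 days after 2020-05-09 is June 22, 2020.
Service was by mail, adding 3 days: June 22, 2020 + 3 days = June 25, 2020.
Tolling adds 16 days: June 25, 2020 + 16 days = July 11, 2020.
July 11, 2020 is Saturday; July 12, 2020 is Sunday. The next qualifying day is July 13, 2020.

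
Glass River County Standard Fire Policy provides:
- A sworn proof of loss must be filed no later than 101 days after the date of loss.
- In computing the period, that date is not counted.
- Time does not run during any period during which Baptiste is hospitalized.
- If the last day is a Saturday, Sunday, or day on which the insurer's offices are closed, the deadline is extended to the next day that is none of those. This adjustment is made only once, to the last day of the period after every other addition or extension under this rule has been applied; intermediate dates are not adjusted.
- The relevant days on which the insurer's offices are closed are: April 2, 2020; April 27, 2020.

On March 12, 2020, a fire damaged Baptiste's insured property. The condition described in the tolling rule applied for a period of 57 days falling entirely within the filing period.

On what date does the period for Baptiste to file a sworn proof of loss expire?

August 17, 2020

101 days after March 12, 2020 is June 21, 2020.
Tolling adds 57 days: June 21, 2020 + 57 days = August 17, 2020.
August 17, 2020 is a Monday and not a day on which the insurer's offices are closed, so no extension applies.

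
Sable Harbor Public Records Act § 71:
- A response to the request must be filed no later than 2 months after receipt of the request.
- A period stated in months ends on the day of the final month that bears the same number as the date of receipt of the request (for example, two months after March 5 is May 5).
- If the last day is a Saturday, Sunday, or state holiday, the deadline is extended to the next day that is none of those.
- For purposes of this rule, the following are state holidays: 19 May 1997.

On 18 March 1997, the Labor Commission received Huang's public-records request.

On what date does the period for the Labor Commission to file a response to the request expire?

2 months after 18 March 1997 is May 18, 1997.
May 18, 1997 is Sunday; May 19, 1997 is a listed holiday. The next qualifying day is May 20, 1997.

May 20, 1997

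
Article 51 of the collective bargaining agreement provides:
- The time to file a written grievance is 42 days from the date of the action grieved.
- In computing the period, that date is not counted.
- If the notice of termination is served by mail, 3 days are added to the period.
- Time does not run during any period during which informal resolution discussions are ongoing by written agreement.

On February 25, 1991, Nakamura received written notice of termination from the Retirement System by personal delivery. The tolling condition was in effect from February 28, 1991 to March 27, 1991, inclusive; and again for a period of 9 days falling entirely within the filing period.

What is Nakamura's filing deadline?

May 15, 1991

42 days after February 25, 1991 is April 8, 1991.
Service was not by mail, so no mail extension applies.
From February 28, 1991 through March 27, 1991 inclusive is 28 days; tolling adds 28 days: April 8, 1991 + 28 days = May 6, 1991.
Tolling adds 9 days: May 6, 1991 + 9 days = May 15, 1991.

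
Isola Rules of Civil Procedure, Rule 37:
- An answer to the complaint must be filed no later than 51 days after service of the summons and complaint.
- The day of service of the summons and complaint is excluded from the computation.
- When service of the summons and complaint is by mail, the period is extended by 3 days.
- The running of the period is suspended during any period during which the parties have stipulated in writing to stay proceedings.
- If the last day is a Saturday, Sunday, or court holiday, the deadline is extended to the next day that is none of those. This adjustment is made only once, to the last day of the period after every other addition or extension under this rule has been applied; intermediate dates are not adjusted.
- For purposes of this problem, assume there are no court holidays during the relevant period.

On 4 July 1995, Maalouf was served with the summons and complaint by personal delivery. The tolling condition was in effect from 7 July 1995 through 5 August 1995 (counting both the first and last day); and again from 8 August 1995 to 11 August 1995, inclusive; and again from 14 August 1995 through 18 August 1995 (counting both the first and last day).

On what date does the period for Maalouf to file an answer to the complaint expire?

51 days after 4 July 1995 is August 24, 1995.
Service was not by mail, so no mail extension applies.
From July 7, 1995 through August 5, 1995 inclusive is 30 days; tolling adds 30 days: August 24, 1995 + 30 days = September 23, 1995.
From August 8, 1995 through August 11, 1995 inclusive is 4 days; tolling adds 4 days: September 23, 1995 + 4 days = September 27, 1995.
From August 14, 1995 through August 18, 1995 inclusive is 5 days; tolling adds 5 days: September 27, 1995 + 5 days = October 2, 1995.
October 2, 1995 is a Monday and not a court holiday, so no extension applies.

October 2, 1995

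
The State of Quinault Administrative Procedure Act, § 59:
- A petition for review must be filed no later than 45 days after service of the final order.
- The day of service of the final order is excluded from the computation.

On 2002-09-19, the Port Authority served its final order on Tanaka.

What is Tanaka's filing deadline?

45 days after 2002-09-19 is November 3, 2002.

November 3, 2002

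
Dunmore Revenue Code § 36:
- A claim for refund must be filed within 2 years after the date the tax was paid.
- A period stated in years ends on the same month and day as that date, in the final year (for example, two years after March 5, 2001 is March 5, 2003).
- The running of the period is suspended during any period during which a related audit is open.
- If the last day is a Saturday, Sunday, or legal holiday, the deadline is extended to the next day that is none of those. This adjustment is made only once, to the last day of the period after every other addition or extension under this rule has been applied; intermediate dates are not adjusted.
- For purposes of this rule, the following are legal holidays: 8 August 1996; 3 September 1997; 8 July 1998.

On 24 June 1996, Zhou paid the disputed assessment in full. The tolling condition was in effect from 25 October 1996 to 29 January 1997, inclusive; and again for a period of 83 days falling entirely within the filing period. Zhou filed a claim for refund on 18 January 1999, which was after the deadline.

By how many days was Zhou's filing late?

2 years after 24 June 1996 is June 24, 1998.
From October 25, 1996 through January 29, 1997 inclusive is 97 days; tolling adds 97 days: June 24, 1998 + 97 days = September 29, 1998.
Tolling adds 83 days: September 29, 1998 + 83 days = December 21, 1998.
December 21, 1998 is a Monday and not a legal holiday, so no extension applies.
The deadline is December 21, 1998; from December 21, 1998 to January 18, 1999 is 28 days.

28 days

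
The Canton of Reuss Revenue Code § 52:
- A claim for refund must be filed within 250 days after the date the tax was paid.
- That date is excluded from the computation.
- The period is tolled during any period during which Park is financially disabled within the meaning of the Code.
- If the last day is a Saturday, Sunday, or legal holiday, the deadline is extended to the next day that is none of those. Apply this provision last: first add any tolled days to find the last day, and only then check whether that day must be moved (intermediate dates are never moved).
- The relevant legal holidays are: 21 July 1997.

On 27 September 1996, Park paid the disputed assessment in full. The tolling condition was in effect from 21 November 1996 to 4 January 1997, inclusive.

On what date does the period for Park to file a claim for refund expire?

July 22, 1997

250 days after 27 September 1996 is June 4, 1997.
From November 21, 1996 through January 4, 1997 inclusive is 45 days; tolling adds 45 days: June 4, 1997 + 45 days = July 19, 1997.
July 19, 1997 is Saturday; July 20, 1997 is Sunday; July 21, 1997 is a listed holiday. The next qualifying day is July 22, 1997.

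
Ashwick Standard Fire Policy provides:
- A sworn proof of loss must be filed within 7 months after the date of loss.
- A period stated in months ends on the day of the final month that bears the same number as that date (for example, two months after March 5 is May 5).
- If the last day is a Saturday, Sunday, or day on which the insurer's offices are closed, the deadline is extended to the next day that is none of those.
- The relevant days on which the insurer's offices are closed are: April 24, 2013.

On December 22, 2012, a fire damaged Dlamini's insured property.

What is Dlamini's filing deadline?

July 22, 2013

7 months after December 22, 2012 is July 22, 2013.
July 22, 2013 is a Monday and not a day on which the insurer's offices are closed, so no extension applies.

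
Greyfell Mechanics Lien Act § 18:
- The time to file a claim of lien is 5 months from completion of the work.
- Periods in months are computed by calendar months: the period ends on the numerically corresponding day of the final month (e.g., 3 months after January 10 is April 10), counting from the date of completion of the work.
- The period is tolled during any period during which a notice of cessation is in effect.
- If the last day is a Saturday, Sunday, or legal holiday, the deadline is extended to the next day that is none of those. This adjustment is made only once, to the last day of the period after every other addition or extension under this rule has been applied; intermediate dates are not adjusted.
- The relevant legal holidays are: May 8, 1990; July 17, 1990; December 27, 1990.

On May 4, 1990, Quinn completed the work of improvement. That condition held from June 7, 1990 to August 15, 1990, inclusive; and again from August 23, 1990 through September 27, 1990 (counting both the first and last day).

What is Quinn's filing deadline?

5 months after May 4, 1990 is October 4, 1990.
From June 7, 1990 through August 15, 1990 inclusive is 70 days; tolling adds 70 days: October 4, 1990 + 70 days = December 13, 1990.
From August 23, 1990 through September 27, 1990 inclusive is 36 days; tolling adds 36 days: December 13, 1990 + 36 days = January 18, 1991.
January 18, 1991 is a Friday and not a legal holiday, so no extension applies.

January 18, 1991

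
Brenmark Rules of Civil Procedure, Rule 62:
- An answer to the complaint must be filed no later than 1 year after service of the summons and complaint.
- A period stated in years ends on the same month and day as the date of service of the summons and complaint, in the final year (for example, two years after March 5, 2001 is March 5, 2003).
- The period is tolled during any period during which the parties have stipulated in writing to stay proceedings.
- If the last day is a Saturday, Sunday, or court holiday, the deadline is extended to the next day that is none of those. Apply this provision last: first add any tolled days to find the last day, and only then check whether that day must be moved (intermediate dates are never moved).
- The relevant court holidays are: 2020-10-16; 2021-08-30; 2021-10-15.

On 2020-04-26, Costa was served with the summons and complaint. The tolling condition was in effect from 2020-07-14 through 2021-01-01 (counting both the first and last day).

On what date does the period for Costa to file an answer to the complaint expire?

October 18, 2021

1 year after 2020-04-26 is April 26, 2021.
From July 14, 2020 through January 1, 2021 inclusive is 172 days; tolling adds 172 days: April 26, 2021 + 172 days = October 15, 2021.
October 15, 2021 is a listed holiday; October 16, 2021 is Saturday; October 17, 2021 is Sunday. The next qualifying day is October 18, 2021.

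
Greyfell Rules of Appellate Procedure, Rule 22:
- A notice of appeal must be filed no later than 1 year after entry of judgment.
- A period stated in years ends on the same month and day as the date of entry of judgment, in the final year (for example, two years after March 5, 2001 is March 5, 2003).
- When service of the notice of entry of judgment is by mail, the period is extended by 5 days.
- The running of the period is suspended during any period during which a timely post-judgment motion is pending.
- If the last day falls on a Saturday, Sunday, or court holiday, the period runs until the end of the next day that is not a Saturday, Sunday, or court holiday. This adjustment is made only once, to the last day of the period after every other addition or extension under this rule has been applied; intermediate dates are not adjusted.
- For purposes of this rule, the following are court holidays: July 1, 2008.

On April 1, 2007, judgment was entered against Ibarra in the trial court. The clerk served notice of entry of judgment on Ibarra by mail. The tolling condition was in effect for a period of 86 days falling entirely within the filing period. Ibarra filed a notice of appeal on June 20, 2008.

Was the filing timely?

1 year after April 1, 2007 is April 1, 2008.
Service was by mail, adding 5 days: April 1, 2008 + 5 days = April 6, 2008.
Tolling adds 86 days: April 6, 2008 + 86 days = July 1, 2008.
July 1, 2008 is a listed holiday. The next qualifying day is July 2, 2008.
The deadline is July 2, 2008; the filing on June 20, 2008 is on or before that date.

Yes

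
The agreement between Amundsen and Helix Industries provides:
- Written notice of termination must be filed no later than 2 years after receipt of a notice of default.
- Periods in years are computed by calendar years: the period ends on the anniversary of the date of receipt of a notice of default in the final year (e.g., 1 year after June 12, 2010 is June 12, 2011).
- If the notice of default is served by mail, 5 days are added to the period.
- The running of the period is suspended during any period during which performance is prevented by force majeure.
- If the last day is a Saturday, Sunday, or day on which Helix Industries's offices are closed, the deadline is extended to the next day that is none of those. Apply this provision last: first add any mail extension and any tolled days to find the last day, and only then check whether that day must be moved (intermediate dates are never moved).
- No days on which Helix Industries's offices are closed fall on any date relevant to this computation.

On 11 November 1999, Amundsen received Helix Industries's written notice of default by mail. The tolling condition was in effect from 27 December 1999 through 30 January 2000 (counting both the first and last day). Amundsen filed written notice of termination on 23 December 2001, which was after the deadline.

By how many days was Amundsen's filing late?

2 years after 11 November 1999 is November 11, 2001.
Service was by mail, adding 5 days: November 11, 2001 + 5 days = November 16, 2001.
From December 27, 1999 through January 30, 2000 inclusive is 35 days; tolling adds 35 days: November 16, 2001 + 35 days = December 21, 2001.
December 21, 2001 is a Friday and not a day on which Helix Industries's offices are closed, so no extension applies.
The deadline is December 21, 2001; from December 21, 2001 to December 23, 2001 is 2 days.

2 days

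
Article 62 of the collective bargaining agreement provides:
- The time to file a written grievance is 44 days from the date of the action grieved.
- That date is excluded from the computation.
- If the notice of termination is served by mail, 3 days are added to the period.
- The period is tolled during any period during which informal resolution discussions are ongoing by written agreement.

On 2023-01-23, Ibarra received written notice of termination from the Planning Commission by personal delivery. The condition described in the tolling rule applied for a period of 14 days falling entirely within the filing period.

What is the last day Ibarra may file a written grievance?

44 days after 2023-01-23 is March 8, 2023.
Service was not by mail, so no mail extension applies.
Tolling adds 14 days: March 8, 2023 + 14 days = March 22, 2023.

March 22, 2023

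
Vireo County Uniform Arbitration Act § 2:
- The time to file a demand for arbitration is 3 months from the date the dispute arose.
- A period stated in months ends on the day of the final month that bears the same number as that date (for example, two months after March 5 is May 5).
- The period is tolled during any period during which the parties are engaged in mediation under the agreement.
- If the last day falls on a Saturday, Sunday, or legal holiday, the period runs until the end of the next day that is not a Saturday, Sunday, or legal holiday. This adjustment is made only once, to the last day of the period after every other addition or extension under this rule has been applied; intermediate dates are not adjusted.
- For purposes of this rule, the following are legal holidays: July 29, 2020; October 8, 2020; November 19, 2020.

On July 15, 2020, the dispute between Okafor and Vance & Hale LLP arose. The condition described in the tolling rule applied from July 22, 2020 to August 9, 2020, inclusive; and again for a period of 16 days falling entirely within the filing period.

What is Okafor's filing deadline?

3 months after July 15, 2020 is October 15, 2020.
From July 22, 2020 through August 9, 2020 inclusive is 19 days; tolling adds 19 days: October 15, 2020 + 19 days = November 3, 2020.
Tolling adds 16 days: November 3, 2020 + 16 days = November 19, 2020.
November 19, 2020 is a listed holiday. The next qualifying day is November 20, 2020.

November 20, 2020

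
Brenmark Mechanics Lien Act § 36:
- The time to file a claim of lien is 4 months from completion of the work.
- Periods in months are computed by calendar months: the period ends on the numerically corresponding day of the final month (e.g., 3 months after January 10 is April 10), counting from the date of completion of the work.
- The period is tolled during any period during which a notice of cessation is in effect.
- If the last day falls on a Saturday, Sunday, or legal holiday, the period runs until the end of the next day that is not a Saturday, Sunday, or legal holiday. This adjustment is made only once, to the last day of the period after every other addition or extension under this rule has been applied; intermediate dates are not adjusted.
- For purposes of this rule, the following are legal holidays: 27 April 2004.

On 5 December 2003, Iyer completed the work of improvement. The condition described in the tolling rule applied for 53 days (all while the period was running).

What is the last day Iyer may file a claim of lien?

May 28, 2004

4 months after 5 December 2003 is April 5, 2004.
Tolling adds 53 days: April 5, 2004 + 53 days = May 28, 2004.
May 28, 2004 is a Friday and not a legal holiday, so no extension applies.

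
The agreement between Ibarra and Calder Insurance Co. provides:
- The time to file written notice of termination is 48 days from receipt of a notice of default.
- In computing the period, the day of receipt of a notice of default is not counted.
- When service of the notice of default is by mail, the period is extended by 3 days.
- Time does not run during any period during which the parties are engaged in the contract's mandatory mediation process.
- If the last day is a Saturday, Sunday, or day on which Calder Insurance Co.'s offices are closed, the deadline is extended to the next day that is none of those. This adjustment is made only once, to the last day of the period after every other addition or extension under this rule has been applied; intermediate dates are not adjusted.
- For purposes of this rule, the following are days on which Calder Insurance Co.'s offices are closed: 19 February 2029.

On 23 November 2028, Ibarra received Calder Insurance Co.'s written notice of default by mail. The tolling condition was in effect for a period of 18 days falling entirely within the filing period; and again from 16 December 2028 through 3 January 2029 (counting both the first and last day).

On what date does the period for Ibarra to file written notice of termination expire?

February 20, 2029

48 days after 23 November 2028 is January 10, 2029.
Service was by mail, adding 3 days: January 10, 2029 + 3 days = January 13, 2029.
Tolling adds 18 days: January 13, 2029 + 18 days = January 31, 2029.
From December 16, 2028 through January 3, 2029 inclusive is 19 days; tolling adds 19 days: January 31, 2029 + 19 days = February 19, 2029.
February 19, 2029 is a listed holiday. The next qualifying day is February 20, 2029.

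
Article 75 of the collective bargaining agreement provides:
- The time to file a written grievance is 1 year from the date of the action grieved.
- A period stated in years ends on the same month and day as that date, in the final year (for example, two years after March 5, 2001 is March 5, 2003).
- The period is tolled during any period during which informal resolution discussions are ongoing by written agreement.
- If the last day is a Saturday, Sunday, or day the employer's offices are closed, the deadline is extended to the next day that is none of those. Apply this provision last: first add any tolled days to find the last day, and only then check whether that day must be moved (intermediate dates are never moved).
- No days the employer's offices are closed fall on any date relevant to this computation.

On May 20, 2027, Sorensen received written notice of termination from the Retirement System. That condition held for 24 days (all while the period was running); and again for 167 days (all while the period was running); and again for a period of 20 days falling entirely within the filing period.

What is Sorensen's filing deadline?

1 year after May 20, 2027 is May 20, 2028.
Tolling adds 24 days: May 20, 2028 + 24 days = June 13, 2028.
Tolling adds 167 days: June 13, 2028 + 167 days = November 27, 2028.
Tolling adds 20 days: November 27, 2028 + 20 days = December 17, 2028.
December 17, 2028 is Sunday. The next qualifying day is December 18, 2028.

December 18, 2028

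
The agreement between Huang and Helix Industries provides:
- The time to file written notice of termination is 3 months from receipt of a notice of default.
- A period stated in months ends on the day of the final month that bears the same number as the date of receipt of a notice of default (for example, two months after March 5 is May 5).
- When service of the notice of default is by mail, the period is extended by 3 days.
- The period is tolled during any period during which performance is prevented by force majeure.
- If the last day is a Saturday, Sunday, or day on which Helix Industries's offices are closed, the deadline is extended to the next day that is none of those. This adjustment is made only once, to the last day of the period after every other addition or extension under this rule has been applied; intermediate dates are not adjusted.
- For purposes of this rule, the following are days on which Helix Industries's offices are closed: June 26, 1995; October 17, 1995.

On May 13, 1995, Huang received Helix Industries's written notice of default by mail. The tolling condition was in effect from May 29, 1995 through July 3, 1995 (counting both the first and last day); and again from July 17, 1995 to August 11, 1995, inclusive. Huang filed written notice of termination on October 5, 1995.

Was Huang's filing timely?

Yes

3 months after May 13, 1995 is August 13, 1995.
Service was by mail, adding 3 days: August 13, 1995 + 3 days = August 16, 1995.
From May 29, 1995 through July 3, 1995 inclusive is 36 days; tolling adds 36 days: August 16, 1995 + 36 days = September 21, 1995.
From July 17, 1995 through August 11, 1995 inclusive is 26 days; tolling adds 26 days: September 21, 1995 + 26 days = October 17, 1995.
October 17, 1995 is a listed holiday. The next qualifying day is October 18, 1995.
The deadline is October 18, 1995; the filing on October 5, 1995 is on or before that date.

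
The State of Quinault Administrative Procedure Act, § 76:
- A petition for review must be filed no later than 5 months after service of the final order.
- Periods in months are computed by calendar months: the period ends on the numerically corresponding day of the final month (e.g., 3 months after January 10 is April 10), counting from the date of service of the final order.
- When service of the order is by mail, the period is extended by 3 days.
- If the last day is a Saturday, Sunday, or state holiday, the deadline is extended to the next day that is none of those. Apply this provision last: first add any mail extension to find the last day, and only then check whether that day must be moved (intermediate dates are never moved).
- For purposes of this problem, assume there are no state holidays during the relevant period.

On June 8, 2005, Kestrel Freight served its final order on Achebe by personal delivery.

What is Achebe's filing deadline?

5 months after June 8, 2005 is November 8, 2005.
Service was not by mail, so no mail extension applies.
November 8, 2005 is a Tuesday and not a state holiday, so no extension applies.

November 8, 2005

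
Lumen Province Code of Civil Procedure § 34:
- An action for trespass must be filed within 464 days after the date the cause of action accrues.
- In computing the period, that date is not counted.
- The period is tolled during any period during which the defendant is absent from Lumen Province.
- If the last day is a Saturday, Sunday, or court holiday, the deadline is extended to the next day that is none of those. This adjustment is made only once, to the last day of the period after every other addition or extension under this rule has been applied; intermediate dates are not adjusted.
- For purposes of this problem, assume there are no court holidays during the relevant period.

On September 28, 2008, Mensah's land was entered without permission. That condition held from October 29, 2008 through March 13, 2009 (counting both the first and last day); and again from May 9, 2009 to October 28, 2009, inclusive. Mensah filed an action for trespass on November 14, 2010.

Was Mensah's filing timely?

No

464 days after September 28, 2008 is January 5, 2010.
From October 29, 2008 through March 13, 2009 inclusive is 136 days; tolling adds 136 days: January 5, 2010 + 136 days = May 21, 2010.
From May 9, 2009 through October 28, 2009 inclusive is 173 days; tolling adds 173 days: May 21, 2010 + 173 days = November 10, 2010.
November 10, 2010 is a Wednesday and not a court holiday, so no extension applies.
The deadline is November 10, 2010; the filing on November 14, 2010 is after that date.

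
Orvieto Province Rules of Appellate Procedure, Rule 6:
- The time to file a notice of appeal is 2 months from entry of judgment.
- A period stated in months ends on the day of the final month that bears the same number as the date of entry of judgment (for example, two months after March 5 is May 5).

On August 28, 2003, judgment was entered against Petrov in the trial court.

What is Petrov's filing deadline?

2 months after August 28, 2003 is October 28, 2003.

October 28, 2003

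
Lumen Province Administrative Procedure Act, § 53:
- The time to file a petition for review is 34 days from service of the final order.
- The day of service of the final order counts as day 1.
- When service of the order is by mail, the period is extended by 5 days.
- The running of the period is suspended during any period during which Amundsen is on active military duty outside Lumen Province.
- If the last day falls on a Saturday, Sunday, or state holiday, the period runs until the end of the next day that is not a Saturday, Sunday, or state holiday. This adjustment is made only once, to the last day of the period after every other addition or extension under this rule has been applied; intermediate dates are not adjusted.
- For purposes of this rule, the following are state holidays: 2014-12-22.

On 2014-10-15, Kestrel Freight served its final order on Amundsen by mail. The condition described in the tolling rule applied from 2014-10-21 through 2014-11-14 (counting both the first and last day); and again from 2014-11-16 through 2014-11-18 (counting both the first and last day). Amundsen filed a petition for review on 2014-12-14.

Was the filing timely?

Counting 2014-10-15 as day 1, day 34 is November 17, 2014.
Service was by mail, adding 5 days: November 17, 2014 + 5 days = November 22, 2014.
From October 21, 2014 through November 14, 2014 inclusive is 25 days; tolling adds 25 days: November 22, 2014 + 25 days = December 17, 2014.
From November 16, 2014 through November 18, 2014 inclusive is 3 days; tolling adds 3 days: December 17, 2014 + 3 days = December 20, 2014.
December 20, 2014 is Saturday; December 21, 2014 is Sunday; December 22, 2014 is a listed holiday. The next qualifying day is December 23, 2014.
The deadline is December 23, 2014; the filing on December 14, 2014 is on or before that date.

Yes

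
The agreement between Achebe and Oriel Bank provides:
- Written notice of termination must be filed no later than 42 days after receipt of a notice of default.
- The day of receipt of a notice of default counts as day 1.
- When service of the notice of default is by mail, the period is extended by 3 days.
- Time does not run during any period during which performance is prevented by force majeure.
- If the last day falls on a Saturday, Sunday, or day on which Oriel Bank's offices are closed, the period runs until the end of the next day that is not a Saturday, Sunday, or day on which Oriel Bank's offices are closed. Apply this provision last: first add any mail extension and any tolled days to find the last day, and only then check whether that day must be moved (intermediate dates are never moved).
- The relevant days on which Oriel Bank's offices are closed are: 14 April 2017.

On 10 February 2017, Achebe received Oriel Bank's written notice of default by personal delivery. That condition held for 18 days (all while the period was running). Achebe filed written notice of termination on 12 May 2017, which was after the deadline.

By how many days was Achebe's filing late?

32 days

Counting 10 February 2017 as day 1, day 42 is March 23, 2017.
Service was not by mail, so no mail extension applies.
Tolling adds 18 days: March 23, 2017 + 18 days = April 10, 2017.
April 10, 2017 is a Monday and not a day on which Oriel Bank's offices are closed, so no extension applies.
The deadline is April 10, 2017; from April 10, 2017 to May 12, 2017 is 32 days.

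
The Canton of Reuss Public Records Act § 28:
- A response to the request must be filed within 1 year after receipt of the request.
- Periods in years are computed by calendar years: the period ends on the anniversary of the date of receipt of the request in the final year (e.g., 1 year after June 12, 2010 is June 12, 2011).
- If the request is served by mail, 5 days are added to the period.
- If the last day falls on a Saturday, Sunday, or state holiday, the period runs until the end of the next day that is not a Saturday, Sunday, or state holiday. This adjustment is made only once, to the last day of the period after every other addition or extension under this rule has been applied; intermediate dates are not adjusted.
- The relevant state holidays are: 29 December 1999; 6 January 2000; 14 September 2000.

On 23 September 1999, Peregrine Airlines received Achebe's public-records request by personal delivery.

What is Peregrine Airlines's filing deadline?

September 25, 2000

1 year after 23 September 1999 is September 23, 2000.
Service was not by mail, so no mail extension applies.
September 23, 2000 is Saturday; September 24, 2000 is Sunday. The next qualifying day is September 25, 2000.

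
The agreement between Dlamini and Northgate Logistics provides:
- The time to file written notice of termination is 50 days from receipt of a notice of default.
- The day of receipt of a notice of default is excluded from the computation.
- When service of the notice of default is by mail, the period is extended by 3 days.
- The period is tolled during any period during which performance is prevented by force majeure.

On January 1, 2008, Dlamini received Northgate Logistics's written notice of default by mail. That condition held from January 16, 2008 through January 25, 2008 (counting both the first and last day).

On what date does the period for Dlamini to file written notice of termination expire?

March 4, 2008

50 days after January 1, 2008 is February 20, 2008.
Service was by mail, adding 3 days: February 20, 2008 + 3 days = February 23, 2008.
From January 16, 2008 through January 25, 2008 inclusive is 10 days; tolling adds 10 days: February 23, 2008 + 10 days = March 4, 2008.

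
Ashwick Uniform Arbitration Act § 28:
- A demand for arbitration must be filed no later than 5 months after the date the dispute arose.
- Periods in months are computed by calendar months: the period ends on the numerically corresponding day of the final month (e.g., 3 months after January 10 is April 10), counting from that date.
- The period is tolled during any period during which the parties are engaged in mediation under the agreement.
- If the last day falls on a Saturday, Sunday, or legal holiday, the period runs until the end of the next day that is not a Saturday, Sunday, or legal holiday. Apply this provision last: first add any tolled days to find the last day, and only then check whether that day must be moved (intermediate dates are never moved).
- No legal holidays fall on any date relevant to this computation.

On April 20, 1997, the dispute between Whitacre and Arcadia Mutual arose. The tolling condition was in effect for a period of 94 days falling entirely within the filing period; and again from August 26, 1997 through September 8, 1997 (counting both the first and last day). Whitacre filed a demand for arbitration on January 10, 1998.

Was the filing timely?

5 months after April 20, 1997 is September 20, 1997.
Tolling adds 94 days: September 20, 1997 + 94 days = December 23, 1997.
From August 26, 1997 through September 8, 1997 inclusive is 14 days; tolling adds 14 days: December 23, 1997 + 14 days = January 6, 1998.
January 6, 1998 is a Tuesday and not a legal holiday, so no extension applies.
The deadline is January 6, 1998; the filing on January 10, 1998 is after that date.

No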